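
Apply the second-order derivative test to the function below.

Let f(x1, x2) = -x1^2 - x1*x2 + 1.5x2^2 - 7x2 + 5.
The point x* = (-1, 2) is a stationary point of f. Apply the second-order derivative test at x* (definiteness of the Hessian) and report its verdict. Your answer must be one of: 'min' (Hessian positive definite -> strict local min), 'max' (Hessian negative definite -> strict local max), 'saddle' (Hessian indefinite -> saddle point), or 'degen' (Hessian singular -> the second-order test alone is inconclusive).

Compute the Hessian H = grad^2 f:
  H = [[-2, -1], [-1, 3]]
Verify stationarity: grad f(x*) = H x* + g = (0, 0).
Eigenvalues of H: -2.1926, 3.1926.
Eigenvalues have mixed signs, so H is indefinite -> x* is a saddle point.

saddle


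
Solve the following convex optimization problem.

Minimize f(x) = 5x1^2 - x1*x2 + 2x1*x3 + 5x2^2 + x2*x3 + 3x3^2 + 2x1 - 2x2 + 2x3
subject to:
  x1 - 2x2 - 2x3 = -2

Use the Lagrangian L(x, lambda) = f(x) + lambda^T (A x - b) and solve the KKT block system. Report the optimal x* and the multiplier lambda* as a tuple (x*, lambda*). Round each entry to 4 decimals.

Form the Lagrangian:
  L(x, lambda) = (1/2) x^T Q x + c^T x + lambda^T (A x - b)
Stationarity (grad_x L = 0): Q x + c + A^T lambda = 0.
Primal feasibility: A x = b.

This gives the KKT block system:
  [ Q   A^T ] [ x     ]   [-c ]
  [ A    0  ] [ lambda ] = [ b ]

Solving the linear system:
  x*      = (-0.3937, 0.4882, 0.315)
  lambda* = (1.7953)
  f(x*)   = 1.2283

x* = (-0.3937, 0.4882, 0.315), lambda* = (1.7953)


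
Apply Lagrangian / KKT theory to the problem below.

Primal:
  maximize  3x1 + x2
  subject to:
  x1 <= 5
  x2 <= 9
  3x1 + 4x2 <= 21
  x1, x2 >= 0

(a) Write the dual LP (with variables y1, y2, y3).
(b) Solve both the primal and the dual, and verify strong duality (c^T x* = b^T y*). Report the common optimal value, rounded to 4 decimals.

The standard primal-dual pair for 'max c^T x s.t. A x <= b, x >= 0' is:
  Dual:  min b^T y  s.t.  A^T y >= c,  y >= 0.

So the dual LP is:
  minimize  5y1 + 9y2 + 21y3
  subject to:
    y1 + 3y3 >= 3
    y2 + 4y3 >= 1
    y1, y2, y3 >= 0

Solving the primal: x* = (5, 1.5).
  primal value c^T x* = 16.5.
Solving the dual: y* = (2.25, 0, 0.25).
  dual value b^T y* = 16.5.
Strong duality: c^T x* = b^T y*. Confirmed.

16.5


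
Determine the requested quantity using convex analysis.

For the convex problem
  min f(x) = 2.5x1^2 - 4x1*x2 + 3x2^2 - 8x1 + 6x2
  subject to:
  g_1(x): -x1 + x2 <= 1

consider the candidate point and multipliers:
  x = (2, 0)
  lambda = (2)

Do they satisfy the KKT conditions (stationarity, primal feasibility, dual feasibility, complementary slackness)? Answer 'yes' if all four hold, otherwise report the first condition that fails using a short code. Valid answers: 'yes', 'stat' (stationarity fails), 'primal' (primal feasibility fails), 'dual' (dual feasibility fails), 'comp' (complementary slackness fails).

Gradient of f: grad f(x) = Q x + c = (2, -2)
Constraint values g_i(x) = a_i^T x - b_i:
  g_1((2, 0)) = -3
Stationarity residual: grad f(x) + sum_i lambda_i a_i = (0, 0)
  -> stationarity OK
Primal feasibility (all g_i <= 0): OK
Dual feasibility (all lambda_i >= 0): OK
Complementary slackness (lambda_i * g_i(x) = 0 for all i): FAILS

Verdict: the first failing condition is complementary_slackness -> comp.

comp


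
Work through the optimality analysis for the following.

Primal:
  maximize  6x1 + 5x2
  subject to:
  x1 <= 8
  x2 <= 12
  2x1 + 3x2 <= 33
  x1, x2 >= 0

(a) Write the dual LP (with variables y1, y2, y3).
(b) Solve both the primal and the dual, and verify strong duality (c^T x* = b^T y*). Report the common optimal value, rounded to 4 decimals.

The standard primal-dual pair for 'max c^T x s.t. A x <= b, x >= 0' is:
  Dual:  min b^T y  s.t.  A^T y >= c,  y >= 0.

So the dual LP is:
  minimize  8y1 + 12y2 + 33y3
  subject to:
    y1 + 2y3 >= 6
    y2 + 3y3 >= 5
    y1, y2, y3 >= 0

Solving the primal: x* = (8, 5.6667).
  primal value c^T x* = 76.3333.
Solving the dual: y* = (2.6667, 0, 1.6667).
  dual value b^T y* = 76.3333.
Strong duality: c^T x* = b^T y*. Confirmed.

76.3333


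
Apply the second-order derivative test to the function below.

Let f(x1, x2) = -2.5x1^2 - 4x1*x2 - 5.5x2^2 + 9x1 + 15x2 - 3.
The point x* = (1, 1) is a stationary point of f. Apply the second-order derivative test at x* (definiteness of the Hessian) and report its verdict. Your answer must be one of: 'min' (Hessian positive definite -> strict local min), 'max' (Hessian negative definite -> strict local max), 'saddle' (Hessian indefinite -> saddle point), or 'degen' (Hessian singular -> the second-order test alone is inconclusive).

Compute the Hessian H = grad^2 f:
  H = [[-5, -4], [-4, -11]]
Verify stationarity: grad f(x*) = H x* + g = (0, 0).
Eigenvalues of H: -13, -3.
Both eigenvalues < 0, so H is negative definite -> x* is a strict local max.

max


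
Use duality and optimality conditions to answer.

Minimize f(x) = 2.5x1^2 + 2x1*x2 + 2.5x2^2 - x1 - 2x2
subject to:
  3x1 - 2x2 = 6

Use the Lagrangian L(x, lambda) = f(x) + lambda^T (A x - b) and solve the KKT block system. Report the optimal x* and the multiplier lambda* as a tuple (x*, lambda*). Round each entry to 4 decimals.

Form the Lagrangian:
  L(x, lambda) = (1/2) x^T Q x + c^T x + lambda^T (A x - b)
Stationarity (grad_x L = 0): Q x + c + A^T lambda = 0.
Primal feasibility: A x = b.

This gives the KKT block system:
  [ Q   A^T ] [ x     ]   [-c ]
  [ A    0  ] [ lambda ] = [ b ]

Solving the linear system:
  x*      = (1.4607, -0.809)
  lambda* = (-1.5618)
  f(x*)   = 4.764

x* = (1.4607, -0.809), lambda* = (-1.5618)


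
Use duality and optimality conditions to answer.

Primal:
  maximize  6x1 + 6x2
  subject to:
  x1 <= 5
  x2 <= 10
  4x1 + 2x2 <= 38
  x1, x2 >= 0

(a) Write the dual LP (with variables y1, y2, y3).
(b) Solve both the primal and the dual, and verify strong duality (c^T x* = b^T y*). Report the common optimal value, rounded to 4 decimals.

The standard primal-dual pair for 'max c^T x s.t. A x <= b, x >= 0' is:
  Dual:  min b^T y  s.t.  A^T y >= c,  y >= 0.

So the dual LP is:
  minimize  5y1 + 10y2 + 38y3
  subject to:
    y1 + 4y3 >= 6
    y2 + 2y3 >= 6
    y1, y2, y3 >= 0

Solving the primal: x* = (4.5, 10).
  primal value c^T x* = 87.
Solving the dual: y* = (0, 3, 1.5).
  dual value b^T y* = 87.
Strong duality: c^T x* = b^T y*. Confirmed.

87


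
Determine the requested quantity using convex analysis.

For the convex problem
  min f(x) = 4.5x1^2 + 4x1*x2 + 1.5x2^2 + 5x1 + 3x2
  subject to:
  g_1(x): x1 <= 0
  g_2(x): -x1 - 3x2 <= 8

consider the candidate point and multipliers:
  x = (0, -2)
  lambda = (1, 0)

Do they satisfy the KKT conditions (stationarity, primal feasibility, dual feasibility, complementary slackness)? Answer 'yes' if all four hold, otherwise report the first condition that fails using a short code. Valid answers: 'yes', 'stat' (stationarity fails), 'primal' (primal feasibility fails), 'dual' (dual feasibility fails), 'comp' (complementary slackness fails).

Gradient of f: grad f(x) = Q x + c = (-3, -3)
Constraint values g_i(x) = a_i^T x - b_i:
  g_1((0, -2)) = 0
  g_2((0, -2)) = -2
Stationarity residual: grad f(x) + sum_i lambda_i a_i = (-2, -3)
  -> stationarity FAILS
Primal feasibility (all g_i <= 0): OK
Dual feasibility (all lambda_i >= 0): OK
Complementary slackness (lambda_i * g_i(x) = 0 for all i): OK

Verdict: the first failing condition is stationarity -> stat.

stat


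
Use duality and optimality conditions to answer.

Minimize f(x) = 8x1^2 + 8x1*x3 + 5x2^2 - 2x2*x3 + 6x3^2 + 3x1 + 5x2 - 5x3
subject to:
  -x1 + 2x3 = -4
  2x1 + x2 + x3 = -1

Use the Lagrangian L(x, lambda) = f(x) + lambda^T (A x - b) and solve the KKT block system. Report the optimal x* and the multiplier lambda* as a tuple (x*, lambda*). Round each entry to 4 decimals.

Form the Lagrangian:
  L(x, lambda) = (1/2) x^T Q x + c^T x + lambda^T (A x - b)
Stationarity (grad_x L = 0): Q x + c + A^T lambda = 0.
Primal feasibility: A x = b.

This gives the KKT block system:
  [ Q   A^T ] [ x     ]   [-c ]
  [ A    0  ] [ lambda ] = [ b ]

Solving the linear system:
  x*      = (0.8042, -1.0106, -1.5979)
  lambda* = (6.9048, 1.9101)
  f(x*)   = 17.4392

x* = (0.8042, -1.0106, -1.5979), lambda* = (6.9048, 1.9101)


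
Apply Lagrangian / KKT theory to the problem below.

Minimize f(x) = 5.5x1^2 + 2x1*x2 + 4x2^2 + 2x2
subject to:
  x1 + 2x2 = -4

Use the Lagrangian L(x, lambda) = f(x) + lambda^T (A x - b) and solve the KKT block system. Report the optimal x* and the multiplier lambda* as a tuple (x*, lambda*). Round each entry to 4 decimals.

Form the Lagrangian:
  L(x, lambda) = (1/2) x^T Q x + c^T x + lambda^T (A x - b)
Stationarity (grad_x L = 0): Q x + c + A^T lambda = 0.
Primal feasibility: A x = b.

This gives the KKT block system:
  [ Q   A^T ] [ x     ]   [-c ]
  [ A    0  ] [ lambda ] = [ b ]

Solving the linear system:
  x*      = (-0.2727, -1.8636)
  lambda* = (6.7273)
  f(x*)   = 11.5909

x* = (-0.2727, -1.8636), lambda* = (6.7273)


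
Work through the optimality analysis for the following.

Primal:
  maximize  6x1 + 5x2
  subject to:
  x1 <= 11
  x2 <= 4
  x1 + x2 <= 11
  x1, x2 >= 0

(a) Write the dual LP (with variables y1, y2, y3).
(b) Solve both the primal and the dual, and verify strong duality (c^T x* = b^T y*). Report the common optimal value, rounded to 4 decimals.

The standard primal-dual pair for 'max c^T x s.t. A x <= b, x >= 0' is:
  Dual:  min b^T y  s.t.  A^T y >= c,  y >= 0.

So the dual LP is:
  minimize  11y1 + 4y2 + 11y3
  subject to:
    y1 + y3 >= 6
    y2 + y3 >= 5
    y1, y2, y3 >= 0

Solving the primal: x* = (11, 0).
  primal value c^T x* = 66.
Solving the dual: y* = (1, 0, 5).
  dual value b^T y* = 66.
Strong duality: c^T x* = b^T y*. Confirmed.

66


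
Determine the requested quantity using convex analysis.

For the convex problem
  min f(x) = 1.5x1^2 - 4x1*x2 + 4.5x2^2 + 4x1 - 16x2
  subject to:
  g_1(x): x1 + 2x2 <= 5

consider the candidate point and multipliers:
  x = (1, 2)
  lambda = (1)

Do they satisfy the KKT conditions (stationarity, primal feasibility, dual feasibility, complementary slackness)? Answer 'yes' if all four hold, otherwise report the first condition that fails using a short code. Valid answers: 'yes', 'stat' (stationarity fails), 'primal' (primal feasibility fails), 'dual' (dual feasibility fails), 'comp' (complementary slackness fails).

Gradient of f: grad f(x) = Q x + c = (-1, -2)
Constraint values g_i(x) = a_i^T x - b_i:
  g_1((1, 2)) = 0
Stationarity residual: grad f(x) + sum_i lambda_i a_i = (0, 0)
  -> stationarity OK
Primal feasibility (all g_i <= 0): OK
Dual feasibility (all lambda_i >= 0): OK
Complementary slackness (lambda_i * g_i(x) = 0 for all i): OK

Verdict: yes, KKT holds.

yes


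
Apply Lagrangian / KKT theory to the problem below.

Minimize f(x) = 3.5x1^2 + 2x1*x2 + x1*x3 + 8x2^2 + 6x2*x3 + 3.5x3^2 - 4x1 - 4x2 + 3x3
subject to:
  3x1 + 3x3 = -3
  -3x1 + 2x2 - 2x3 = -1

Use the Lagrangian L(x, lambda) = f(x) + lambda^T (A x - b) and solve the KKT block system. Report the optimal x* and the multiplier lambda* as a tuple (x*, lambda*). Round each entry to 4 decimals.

Form the Lagrangian:
  L(x, lambda) = (1/2) x^T Q x + c^T x + lambda^T (A x - b)
Stationarity (grad_x L = 0): Q x + c + A^T lambda = 0.
Primal feasibility: A x = b.

This gives the KKT block system:
  [ Q   A^T ] [ x     ]   [-c ]
  [ A    0  ] [ lambda ] = [ b ]

Solving the linear system:
  x*      = (1, -1, -2)
  lambda* = (15.3333, 15)
  f(x*)   = 27.5

x* = (1, -1, -2), lambda* = (15.3333, 15)


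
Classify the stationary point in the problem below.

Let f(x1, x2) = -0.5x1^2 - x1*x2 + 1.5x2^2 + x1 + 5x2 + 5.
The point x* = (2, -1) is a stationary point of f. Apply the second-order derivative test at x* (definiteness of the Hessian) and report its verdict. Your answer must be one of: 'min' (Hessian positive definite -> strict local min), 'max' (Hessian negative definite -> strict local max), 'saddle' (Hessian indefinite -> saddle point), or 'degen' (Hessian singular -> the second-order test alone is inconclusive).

Compute the Hessian H = grad^2 f:
  H = [[-1, -1], [-1, 3]]
Verify stationarity: grad f(x*) = H x* + g = (0, 0).
Eigenvalues of H: -1.2361, 3.2361.
Eigenvalues have mixed signs, so H is indefinite -> x* is a saddle point.

saddle


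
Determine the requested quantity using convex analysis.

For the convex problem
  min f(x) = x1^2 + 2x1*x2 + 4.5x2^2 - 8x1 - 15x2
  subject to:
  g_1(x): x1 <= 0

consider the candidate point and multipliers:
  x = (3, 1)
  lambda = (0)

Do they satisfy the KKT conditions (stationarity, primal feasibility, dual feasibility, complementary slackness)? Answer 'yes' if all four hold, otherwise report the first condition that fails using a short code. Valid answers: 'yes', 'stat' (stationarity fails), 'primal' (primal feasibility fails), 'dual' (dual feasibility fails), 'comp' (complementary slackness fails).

Gradient of f: grad f(x) = Q x + c = (0, 0)
Constraint values g_i(x) = a_i^T x - b_i:
  g_1((3, 1)) = 3
Stationarity residual: grad f(x) + sum_i lambda_i a_i = (0, 0)
  -> stationarity OK
Primal feasibility (all g_i <= 0): FAILS
Dual feasibility (all lambda_i >= 0): OK
Complementary slackness (lambda_i * g_i(x) = 0 for all i): OK

Verdict: the first failing condition is primal_feasibility -> primal.

primal


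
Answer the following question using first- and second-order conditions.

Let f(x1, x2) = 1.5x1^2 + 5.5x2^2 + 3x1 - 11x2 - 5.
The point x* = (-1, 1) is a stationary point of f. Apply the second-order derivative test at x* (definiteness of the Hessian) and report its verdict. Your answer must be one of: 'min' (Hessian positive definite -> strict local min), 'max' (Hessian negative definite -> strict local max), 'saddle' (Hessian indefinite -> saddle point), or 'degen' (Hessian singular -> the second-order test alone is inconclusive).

Compute the Hessian H = grad^2 f:
  H = [[3, 0], [0, 11]]
Verify stationarity: grad f(x*) = H x* + g = (0, 0).
Eigenvalues of H: 3, 11.
Both eigenvalues > 0, so H is positive definite -> x* is a strict local min.

min


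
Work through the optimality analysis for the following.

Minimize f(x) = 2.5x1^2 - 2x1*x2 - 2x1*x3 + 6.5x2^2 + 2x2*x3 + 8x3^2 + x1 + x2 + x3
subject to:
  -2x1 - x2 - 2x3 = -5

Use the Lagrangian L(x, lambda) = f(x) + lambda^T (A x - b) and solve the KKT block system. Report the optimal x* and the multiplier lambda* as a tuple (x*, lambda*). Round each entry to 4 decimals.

Form the Lagrangian:
  L(x, lambda) = (1/2) x^T Q x + c^T x + lambda^T (A x - b)
Stationarity (grad_x L = 0): Q x + c + A^T lambda = 0.
Primal feasibility: A x = b.

This gives the KKT block system:
  [ Q   A^T ] [ x     ]   [-c ]
  [ A    0  ] [ lambda ] = [ b ]

Solving the linear system:
  x*      = (1.7214, 0.3929, 0.5821)
  lambda* = (3.8286)
  f(x*)   = 10.9196

x* = (1.7214, 0.3929, 0.5821), lambda* = (3.8286)


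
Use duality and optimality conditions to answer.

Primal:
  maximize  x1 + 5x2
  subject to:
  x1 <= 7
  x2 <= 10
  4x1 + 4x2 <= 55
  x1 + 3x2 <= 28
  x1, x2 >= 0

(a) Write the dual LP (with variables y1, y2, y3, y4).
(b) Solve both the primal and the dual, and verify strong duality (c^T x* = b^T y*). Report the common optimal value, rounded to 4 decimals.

The standard primal-dual pair for 'max c^T x s.t. A x <= b, x >= 0' is:
  Dual:  min b^T y  s.t.  A^T y >= c,  y >= 0.

So the dual LP is:
  minimize  7y1 + 10y2 + 55y3 + 28y4
  subject to:
    y1 + 4y3 + y4 >= 1
    y2 + 4y3 + 3y4 >= 5
    y1, y2, y3, y4 >= 0

Solving the primal: x* = (0, 9.3333).
  primal value c^T x* = 46.6667.
Solving the dual: y* = (0, 0, 0, 1.6667).
  dual value b^T y* = 46.6667.
Strong duality: c^T x* = b^T y*. Confirmed.

46.6667


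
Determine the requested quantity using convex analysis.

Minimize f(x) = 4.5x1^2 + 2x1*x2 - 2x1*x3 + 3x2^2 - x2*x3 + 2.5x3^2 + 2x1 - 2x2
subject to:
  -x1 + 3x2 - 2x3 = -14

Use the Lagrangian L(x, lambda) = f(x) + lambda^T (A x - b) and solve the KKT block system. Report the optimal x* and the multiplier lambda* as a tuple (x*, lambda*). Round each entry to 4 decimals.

Form the Lagrangian:
  L(x, lambda) = (1/2) x^T Q x + c^T x + lambda^T (A x - b)
Stationarity (grad_x L = 0): Q x + c + A^T lambda = 0.
Primal feasibility: A x = b.

This gives the KKT block system:
  [ Q   A^T ] [ x     ]   [-c ]
  [ A    0  ] [ lambda ] = [ b ]

Solving the linear system:
  x*      = (1.5048, -2.6038, 2.3419)
  lambda* = (5.6518)
  f(x*)   = 43.6709

x* = (1.5048, -2.6038, 2.3419), lambda* = (5.6518)


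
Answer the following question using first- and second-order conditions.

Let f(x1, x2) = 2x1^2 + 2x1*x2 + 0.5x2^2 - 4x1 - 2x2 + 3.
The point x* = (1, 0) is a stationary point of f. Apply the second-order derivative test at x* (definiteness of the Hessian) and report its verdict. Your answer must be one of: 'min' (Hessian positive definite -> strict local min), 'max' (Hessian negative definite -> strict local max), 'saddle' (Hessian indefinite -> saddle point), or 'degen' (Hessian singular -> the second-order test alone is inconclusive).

Compute the Hessian H = grad^2 f:
  H = [[4, 2], [2, 1]]
Verify stationarity: grad f(x*) = H x* + g = (0, 0).
Eigenvalues of H: 0, 5.
H has a zero eigenvalue (singular; positive semidefinite but not definite), so H is neither positive definite, negative definite, nor indefinite. The second-order test alone is inconclusive -> degen.
(Indeed, f is constant along the null direction of H through x*, so x* is not a strict local extremum.)

degen


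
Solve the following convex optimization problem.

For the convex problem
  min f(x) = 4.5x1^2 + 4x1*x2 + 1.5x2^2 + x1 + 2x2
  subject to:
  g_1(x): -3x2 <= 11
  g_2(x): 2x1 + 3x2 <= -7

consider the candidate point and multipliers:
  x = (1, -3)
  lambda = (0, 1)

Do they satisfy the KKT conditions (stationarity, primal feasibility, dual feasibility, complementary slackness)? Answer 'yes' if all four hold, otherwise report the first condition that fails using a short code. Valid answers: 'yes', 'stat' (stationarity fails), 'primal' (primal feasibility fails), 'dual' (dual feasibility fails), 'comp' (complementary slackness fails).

Gradient of f: grad f(x) = Q x + c = (-2, -3)
Constraint values g_i(x) = a_i^T x - b_i:
  g_1((1, -3)) = -2
  g_2((1, -3)) = 0
Stationarity residual: grad f(x) + sum_i lambda_i a_i = (0, 0)
  -> stationarity OK
Primal feasibility (all g_i <= 0): OK
Dual feasibility (all lambda_i >= 0): OK
Complementary slackness (lambda_i * g_i(x) = 0 for all i): OK

Verdict: yes, KKT holds.

yes


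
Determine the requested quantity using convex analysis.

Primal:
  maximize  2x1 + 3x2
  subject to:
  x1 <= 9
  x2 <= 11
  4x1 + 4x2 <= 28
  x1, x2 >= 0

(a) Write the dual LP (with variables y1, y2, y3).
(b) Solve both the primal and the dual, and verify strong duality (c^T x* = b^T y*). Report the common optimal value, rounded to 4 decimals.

The standard primal-dual pair for 'max c^T x s.t. A x <= b, x >= 0' is:
  Dual:  min b^T y  s.t.  A^T y >= c,  y >= 0.

So the dual LP is:
  minimize  9y1 + 11y2 + 28y3
  subject to:
    y1 + 4y3 >= 2
    y2 + 4y3 >= 3
    y1, y2, y3 >= 0

Solving the primal: x* = (0, 7).
  primal value c^T x* = 21.
Solving the dual: y* = (0, 0, 0.75).
  dual value b^T y* = 21.
Strong duality: c^T x* = b^T y*. Confirmed.

21


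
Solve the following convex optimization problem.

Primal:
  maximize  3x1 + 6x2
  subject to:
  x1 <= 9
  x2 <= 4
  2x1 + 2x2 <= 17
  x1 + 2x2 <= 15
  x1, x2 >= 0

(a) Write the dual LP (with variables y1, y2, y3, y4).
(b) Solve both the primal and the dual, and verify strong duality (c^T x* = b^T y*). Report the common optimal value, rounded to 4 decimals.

The standard primal-dual pair for 'max c^T x s.t. A x <= b, x >= 0' is:
  Dual:  min b^T y  s.t.  A^T y >= c,  y >= 0.

So the dual LP is:
  minimize  9y1 + 4y2 + 17y3 + 15y4
  subject to:
    y1 + 2y3 + y4 >= 3
    y2 + 2y3 + 2y4 >= 6
    y1, y2, y3, y4 >= 0

Solving the primal: x* = (4.5, 4).
  primal value c^T x* = 37.5.
Solving the dual: y* = (0, 3, 1.5, 0).
  dual value b^T y* = 37.5.
Strong duality: c^T x* = b^T y*. Confirmed.

37.5


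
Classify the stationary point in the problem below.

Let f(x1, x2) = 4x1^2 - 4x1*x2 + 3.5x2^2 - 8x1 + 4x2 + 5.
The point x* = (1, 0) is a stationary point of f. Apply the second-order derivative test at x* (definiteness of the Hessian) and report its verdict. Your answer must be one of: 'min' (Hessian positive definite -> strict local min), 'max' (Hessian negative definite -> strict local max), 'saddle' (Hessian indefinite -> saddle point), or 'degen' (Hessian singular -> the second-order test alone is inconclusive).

Compute the Hessian H = grad^2 f:
  H = [[8, -4], [-4, 7]]
Verify stationarity: grad f(x*) = H x* + g = (0, 0).
Eigenvalues of H: 3.4689, 11.5311.
Both eigenvalues > 0, so H is positive definite -> x* is a strict local min.

min


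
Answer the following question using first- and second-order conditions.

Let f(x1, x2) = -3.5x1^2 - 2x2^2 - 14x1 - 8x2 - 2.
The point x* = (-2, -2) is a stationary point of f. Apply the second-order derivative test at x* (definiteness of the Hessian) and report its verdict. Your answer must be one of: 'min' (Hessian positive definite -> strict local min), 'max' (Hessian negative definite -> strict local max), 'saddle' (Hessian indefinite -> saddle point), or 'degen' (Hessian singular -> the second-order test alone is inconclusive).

Compute the Hessian H = grad^2 f:
  H = [[-7, 0], [0, -4]]
Verify stationarity: grad f(x*) = H x* + g = (0, 0).
Eigenvalues of H: -7, -4.
Both eigenvalues < 0, so H is negative definite -> x* is a strict local max.

max


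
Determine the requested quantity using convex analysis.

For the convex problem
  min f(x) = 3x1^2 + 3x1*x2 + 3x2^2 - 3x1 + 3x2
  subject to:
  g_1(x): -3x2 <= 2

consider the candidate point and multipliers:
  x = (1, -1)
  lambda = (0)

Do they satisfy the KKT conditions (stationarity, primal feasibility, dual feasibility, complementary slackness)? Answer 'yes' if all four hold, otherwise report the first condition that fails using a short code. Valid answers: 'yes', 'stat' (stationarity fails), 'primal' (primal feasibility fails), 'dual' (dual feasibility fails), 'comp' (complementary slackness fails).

Gradient of f: grad f(x) = Q x + c = (0, 0)
Constraint values g_i(x) = a_i^T x - b_i:
  g_1((1, -1)) = 1
Stationarity residual: grad f(x) + sum_i lambda_i a_i = (0, 0)
  -> stationarity OK
Primal feasibility (all g_i <= 0): FAILS
Dual feasibility (all lambda_i >= 0): OK
Complementary slackness (lambda_i * g_i(x) = 0 for all i): OK

Verdict: the first failing condition is primal_feasibility -> primal.

primal


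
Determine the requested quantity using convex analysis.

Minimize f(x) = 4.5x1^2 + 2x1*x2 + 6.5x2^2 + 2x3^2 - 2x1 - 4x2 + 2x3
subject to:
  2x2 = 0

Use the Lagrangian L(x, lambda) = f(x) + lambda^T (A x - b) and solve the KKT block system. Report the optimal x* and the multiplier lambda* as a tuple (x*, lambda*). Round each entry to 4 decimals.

Form the Lagrangian:
  L(x, lambda) = (1/2) x^T Q x + c^T x + lambda^T (A x - b)
Stationarity (grad_x L = 0): Q x + c + A^T lambda = 0.
Primal feasibility: A x = b.

This gives the KKT block system:
  [ Q   A^T ] [ x     ]   [-c ]
  [ A    0  ] [ lambda ] = [ b ]

Solving the linear system:
  x*      = (0.2222, 0, -0.5)
  lambda* = (1.7778)
  f(x*)   = -0.7222

x* = (0.2222, 0, -0.5), lambda* = (1.7778)


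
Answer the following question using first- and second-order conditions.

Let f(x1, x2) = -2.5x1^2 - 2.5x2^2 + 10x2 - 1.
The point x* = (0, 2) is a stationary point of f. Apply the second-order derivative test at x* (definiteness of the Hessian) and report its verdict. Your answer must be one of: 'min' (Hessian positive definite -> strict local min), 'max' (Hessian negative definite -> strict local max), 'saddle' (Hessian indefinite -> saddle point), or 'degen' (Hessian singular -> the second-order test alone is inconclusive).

Compute the Hessian H = grad^2 f:
  H = [[-5, 0], [0, -5]]
Verify stationarity: grad f(x*) = H x* + g = (0, 0).
Eigenvalues of H: -5, -5.
Both eigenvalues < 0, so H is negative definite -> x* is a strict local max.

max


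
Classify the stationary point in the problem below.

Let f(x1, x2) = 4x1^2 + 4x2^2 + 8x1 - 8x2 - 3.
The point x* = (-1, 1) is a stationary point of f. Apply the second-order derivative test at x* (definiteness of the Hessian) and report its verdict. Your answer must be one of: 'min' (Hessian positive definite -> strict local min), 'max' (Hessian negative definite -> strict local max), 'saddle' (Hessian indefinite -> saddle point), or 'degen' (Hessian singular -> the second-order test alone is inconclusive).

Compute the Hessian H = grad^2 f:
  H = [[8, 0], [0, 8]]
Verify stationarity: grad f(x*) = H x* + g = (0, 0).
Eigenvalues of H: 8, 8.
Both eigenvalues > 0, so H is positive definite -> x* is a strict local min.

min


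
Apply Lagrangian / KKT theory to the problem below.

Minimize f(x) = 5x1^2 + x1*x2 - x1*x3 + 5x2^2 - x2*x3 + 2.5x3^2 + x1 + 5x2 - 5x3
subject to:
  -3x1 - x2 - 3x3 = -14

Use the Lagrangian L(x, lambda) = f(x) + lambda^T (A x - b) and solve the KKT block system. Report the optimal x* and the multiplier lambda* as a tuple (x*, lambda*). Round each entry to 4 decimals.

Form the Lagrangian:
  L(x, lambda) = (1/2) x^T Q x + c^T x + lambda^T (A x - b)
Stationarity (grad_x L = 0): Q x + c + A^T lambda = 0.
Primal feasibility: A x = b.

This gives the KKT block system:
  [ Q   A^T ] [ x     ]   [-c ]
  [ A    0  ] [ lambda ] = [ b ]

Solving the linear system:
  x*      = (1.2804, 0.0585, 3.3668)
  lambda* = (3.4984)
  f(x*)   = 16.8582

x* = (1.2804, 0.0585, 3.3668), lambda* = (3.4984)


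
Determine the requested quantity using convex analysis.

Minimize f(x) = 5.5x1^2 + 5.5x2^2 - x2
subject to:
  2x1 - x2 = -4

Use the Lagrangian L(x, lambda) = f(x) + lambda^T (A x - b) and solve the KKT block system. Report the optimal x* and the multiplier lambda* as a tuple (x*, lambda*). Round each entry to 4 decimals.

Form the Lagrangian:
  L(x, lambda) = (1/2) x^T Q x + c^T x + lambda^T (A x - b)
Stationarity (grad_x L = 0): Q x + c + A^T lambda = 0.
Primal feasibility: A x = b.

This gives the KKT block system:
  [ Q   A^T ] [ x     ]   [-c ]
  [ A    0  ] [ lambda ] = [ b ]

Solving the linear system:
  x*      = (-1.5636, 0.8727)
  lambda* = (8.6)
  f(x*)   = 16.7636

x* = (-1.5636, 0.8727), lambda* = (8.6)


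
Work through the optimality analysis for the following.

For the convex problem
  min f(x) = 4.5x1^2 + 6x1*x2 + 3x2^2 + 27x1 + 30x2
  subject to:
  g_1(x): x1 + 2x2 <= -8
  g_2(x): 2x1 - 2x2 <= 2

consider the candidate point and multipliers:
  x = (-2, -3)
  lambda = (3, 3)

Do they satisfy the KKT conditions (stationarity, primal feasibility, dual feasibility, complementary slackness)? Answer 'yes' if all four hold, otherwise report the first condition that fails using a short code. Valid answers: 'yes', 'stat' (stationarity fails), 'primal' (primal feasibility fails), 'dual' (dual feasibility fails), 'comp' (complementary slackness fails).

Gradient of f: grad f(x) = Q x + c = (-9, 0)
Constraint values g_i(x) = a_i^T x - b_i:
  g_1((-2, -3)) = 0
  g_2((-2, -3)) = 0
Stationarity residual: grad f(x) + sum_i lambda_i a_i = (0, 0)
  -> stationarity OK
Primal feasibility (all g_i <= 0): OK
Dual feasibility (all lambda_i >= 0): OK
Complementary slackness (lambda_i * g_i(x) = 0 for all i): OK

Verdict: yes, KKT holds.

yes


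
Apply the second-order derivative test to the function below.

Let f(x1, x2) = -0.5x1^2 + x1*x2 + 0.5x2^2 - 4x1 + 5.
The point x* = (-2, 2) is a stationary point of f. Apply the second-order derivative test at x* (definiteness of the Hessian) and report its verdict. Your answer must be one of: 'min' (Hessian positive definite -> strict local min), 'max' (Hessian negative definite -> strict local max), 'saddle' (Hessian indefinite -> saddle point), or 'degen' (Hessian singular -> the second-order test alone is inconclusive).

Compute the Hessian H = grad^2 f:
  H = [[-1, 1], [1, 1]]
Verify stationarity: grad f(x*) = H x* + g = (0, 0).
Eigenvalues of H: -1.4142, 1.4142.
Eigenvalues have mixed signs, so H is indefinite -> x* is a saddle point.

saddle


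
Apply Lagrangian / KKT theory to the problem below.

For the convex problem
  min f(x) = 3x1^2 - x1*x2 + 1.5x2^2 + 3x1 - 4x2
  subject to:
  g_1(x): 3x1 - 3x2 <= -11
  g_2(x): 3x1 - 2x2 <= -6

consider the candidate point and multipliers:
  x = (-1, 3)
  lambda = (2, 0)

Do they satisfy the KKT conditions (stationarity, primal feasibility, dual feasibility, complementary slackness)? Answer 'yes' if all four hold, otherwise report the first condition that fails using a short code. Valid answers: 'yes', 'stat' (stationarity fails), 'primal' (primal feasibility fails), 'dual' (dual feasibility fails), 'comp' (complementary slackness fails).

Gradient of f: grad f(x) = Q x + c = (-6, 6)
Constraint values g_i(x) = a_i^T x - b_i:
  g_1((-1, 3)) = -1
  g_2((-1, 3)) = -3
Stationarity residual: grad f(x) + sum_i lambda_i a_i = (0, 0)
  -> stationarity OK
Primal feasibility (all g_i <= 0): OK
Dual feasibility (all lambda_i >= 0): OK
Complementary slackness (lambda_i * g_i(x) = 0 for all i): FAILS

Verdict: the first failing condition is complementary_slackness -> comp.

comp


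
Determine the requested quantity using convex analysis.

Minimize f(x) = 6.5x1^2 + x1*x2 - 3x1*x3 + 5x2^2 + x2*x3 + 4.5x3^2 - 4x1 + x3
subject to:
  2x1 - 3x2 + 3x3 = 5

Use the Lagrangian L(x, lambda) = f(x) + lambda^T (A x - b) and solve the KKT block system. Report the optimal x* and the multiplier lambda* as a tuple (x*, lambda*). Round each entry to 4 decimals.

Form the Lagrangian:
  L(x, lambda) = (1/2) x^T Q x + c^T x + lambda^T (A x - b)
Stationarity (grad_x L = 0): Q x + c + A^T lambda = 0.
Primal feasibility: A x = b.

This gives the KKT block system:
  [ Q   A^T ] [ x     ]   [-c ]
  [ A    0  ] [ lambda ] = [ b ]

Solving the linear system:
  x*      = (0.7103, -0.5481, 0.645)
  lambda* = (-1.3753)
  f(x*)   = 2.3403

x* = (0.7103, -0.5481, 0.645), lambda* = (-1.3753)


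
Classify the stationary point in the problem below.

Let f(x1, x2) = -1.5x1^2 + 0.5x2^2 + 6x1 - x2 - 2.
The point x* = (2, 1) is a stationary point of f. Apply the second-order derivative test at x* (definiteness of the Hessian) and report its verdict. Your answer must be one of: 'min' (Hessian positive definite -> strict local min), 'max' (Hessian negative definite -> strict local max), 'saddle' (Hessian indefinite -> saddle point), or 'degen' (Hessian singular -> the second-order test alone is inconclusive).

Compute the Hessian H = grad^2 f:
  H = [[-3, 0], [0, 1]]
Verify stationarity: grad f(x*) = H x* + g = (0, 0).
Eigenvalues of H: -3, 1.
Eigenvalues have mixed signs, so H is indefinite -> x* is a saddle point.

saddle


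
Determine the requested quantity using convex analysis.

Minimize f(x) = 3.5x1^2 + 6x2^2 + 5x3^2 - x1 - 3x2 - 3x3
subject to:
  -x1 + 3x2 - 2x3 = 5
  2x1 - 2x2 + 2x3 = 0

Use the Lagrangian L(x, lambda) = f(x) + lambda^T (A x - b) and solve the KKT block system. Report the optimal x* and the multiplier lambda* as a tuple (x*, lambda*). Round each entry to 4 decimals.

Form the Lagrangian:
  L(x, lambda) = (1/2) x^T Q x + c^T x + lambda^T (A x - b)
Stationarity (grad_x L = 0): Q x + c + A^T lambda = 0.
Primal feasibility: A x = b.

This gives the KKT block system:
  [ Q   A^T ] [ x     ]   [-c ]
  [ A    0  ] [ lambda ] = [ b ]

Solving the linear system:
  x*      = (2.5763, 2.4237, -0.1525)
  lambda* = (-21.5593, -19.2966)
  f(x*)   = 49.2034

x* = (2.5763, 2.4237, -0.1525), lambda* = (-21.5593, -19.2966)


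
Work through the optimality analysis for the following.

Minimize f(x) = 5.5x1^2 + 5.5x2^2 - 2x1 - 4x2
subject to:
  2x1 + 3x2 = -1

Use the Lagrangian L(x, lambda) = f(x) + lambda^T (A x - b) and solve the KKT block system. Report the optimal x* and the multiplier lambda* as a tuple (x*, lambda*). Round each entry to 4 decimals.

Form the Lagrangian:
  L(x, lambda) = (1/2) x^T Q x + c^T x + lambda^T (A x - b)
Stationarity (grad_x L = 0): Q x + c + A^T lambda = 0.
Primal feasibility: A x = b.

This gives the KKT block system:
  [ Q   A^T ] [ x     ]   [-c ]
  [ A    0  ] [ lambda ] = [ b ]

Solving the linear system:
  x*      = (-0.1958, -0.2028)
  lambda* = (2.0769)
  f(x*)   = 1.6399

x* = (-0.1958, -0.2028), lambda* = (2.0769)


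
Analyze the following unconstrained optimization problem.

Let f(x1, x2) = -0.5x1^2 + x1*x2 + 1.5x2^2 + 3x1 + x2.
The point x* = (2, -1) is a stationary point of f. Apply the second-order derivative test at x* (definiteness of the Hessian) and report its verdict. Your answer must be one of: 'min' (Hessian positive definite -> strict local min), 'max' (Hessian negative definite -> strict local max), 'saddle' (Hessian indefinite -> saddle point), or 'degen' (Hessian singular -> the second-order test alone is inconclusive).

Compute the Hessian H = grad^2 f:
  H = [[-1, 1], [1, 3]]
Verify stationarity: grad f(x*) = H x* + g = (0, 0).
Eigenvalues of H: -1.2361, 3.2361.
Eigenvalues have mixed signs, so H is indefinite -> x* is a saddle point.

saddle


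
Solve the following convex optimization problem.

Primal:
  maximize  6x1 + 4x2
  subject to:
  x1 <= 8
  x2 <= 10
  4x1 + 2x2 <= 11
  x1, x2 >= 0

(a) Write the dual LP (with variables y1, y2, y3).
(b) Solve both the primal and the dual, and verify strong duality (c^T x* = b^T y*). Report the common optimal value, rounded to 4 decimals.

The standard primal-dual pair for 'max c^T x s.t. A x <= b, x >= 0' is:
  Dual:  min b^T y  s.t.  A^T y >= c,  y >= 0.

So the dual LP is:
  minimize  8y1 + 10y2 + 11y3
  subject to:
    y1 + 4y3 >= 6
    y2 + 2y3 >= 4
    y1, y2, y3 >= 0

Solving the primal: x* = (0, 5.5).
  primal value c^T x* = 22.
Solving the dual: y* = (0, 0, 2).
  dual value b^T y* = 22.
Strong duality: c^T x* = b^T y*. Confirmed.

22


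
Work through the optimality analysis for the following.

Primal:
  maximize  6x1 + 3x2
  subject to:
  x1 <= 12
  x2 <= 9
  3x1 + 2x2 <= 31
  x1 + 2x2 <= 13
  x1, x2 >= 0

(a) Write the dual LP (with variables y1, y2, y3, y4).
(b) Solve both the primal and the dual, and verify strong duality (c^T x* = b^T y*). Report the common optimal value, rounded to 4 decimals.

The standard primal-dual pair for 'max c^T x s.t. A x <= b, x >= 0' is:
  Dual:  min b^T y  s.t.  A^T y >= c,  y >= 0.

So the dual LP is:
  minimize  12y1 + 9y2 + 31y3 + 13y4
  subject to:
    y1 + 3y3 + y4 >= 6
    y2 + 2y3 + 2y4 >= 3
    y1, y2, y3, y4 >= 0

Solving the primal: x* = (10.3333, 0).
  primal value c^T x* = 62.
Solving the dual: y* = (0, 0, 2, 0).
  dual value b^T y* = 62.
Strong duality: c^T x* = b^T y*. Confirmed.

62


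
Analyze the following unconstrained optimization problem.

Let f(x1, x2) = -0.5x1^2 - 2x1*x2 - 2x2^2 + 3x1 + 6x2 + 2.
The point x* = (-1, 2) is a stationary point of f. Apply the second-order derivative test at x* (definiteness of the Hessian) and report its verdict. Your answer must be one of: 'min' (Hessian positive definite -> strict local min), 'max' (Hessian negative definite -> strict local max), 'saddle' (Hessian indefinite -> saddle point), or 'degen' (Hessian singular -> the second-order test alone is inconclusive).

Compute the Hessian H = grad^2 f:
  H = [[-1, -2], [-2, -4]]
Verify stationarity: grad f(x*) = H x* + g = (0, 0).
Eigenvalues of H: -5, 0.
H has a zero eigenvalue (singular; negative semidefinite but not definite), so H is neither positive definite, negative definite, nor indefinite. The second-order test alone is inconclusive -> degen.
(Indeed, f is constant along the null direction of H through x*, so x* is not a strict local extremum.)

degen


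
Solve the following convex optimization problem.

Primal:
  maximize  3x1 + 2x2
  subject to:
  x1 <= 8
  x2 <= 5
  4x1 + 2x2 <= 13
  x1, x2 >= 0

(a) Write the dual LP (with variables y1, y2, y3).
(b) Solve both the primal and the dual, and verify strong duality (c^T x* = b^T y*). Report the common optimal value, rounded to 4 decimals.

The standard primal-dual pair for 'max c^T x s.t. A x <= b, x >= 0' is:
  Dual:  min b^T y  s.t.  A^T y >= c,  y >= 0.

So the dual LP is:
  minimize  8y1 + 5y2 + 13y3
  subject to:
    y1 + 4y3 >= 3
    y2 + 2y3 >= 2
    y1, y2, y3 >= 0

Solving the primal: x* = (0.75, 5).
  primal value c^T x* = 12.25.
Solving the dual: y* = (0, 0.5, 0.75).
  dual value b^T y* = 12.25.
Strong duality: c^T x* = b^T y*. Confirmed.

12.25


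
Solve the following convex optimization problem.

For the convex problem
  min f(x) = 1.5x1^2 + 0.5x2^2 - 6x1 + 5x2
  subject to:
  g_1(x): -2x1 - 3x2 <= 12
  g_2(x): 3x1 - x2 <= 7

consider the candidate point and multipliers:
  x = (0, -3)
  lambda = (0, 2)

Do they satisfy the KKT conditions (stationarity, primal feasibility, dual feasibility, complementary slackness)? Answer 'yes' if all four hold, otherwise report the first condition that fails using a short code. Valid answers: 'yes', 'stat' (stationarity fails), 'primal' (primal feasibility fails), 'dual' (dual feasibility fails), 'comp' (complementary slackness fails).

Gradient of f: grad f(x) = Q x + c = (-6, 2)
Constraint values g_i(x) = a_i^T x - b_i:
  g_1((0, -3)) = -3
  g_2((0, -3)) = -4
Stationarity residual: grad f(x) + sum_i lambda_i a_i = (0, 0)
  -> stationarity OK
Primal feasibility (all g_i <= 0): OK
Dual feasibility (all lambda_i >= 0): OK
Complementary slackness (lambda_i * g_i(x) = 0 for all i): FAILS

Verdict: the first failing condition is complementary_slackness -> comp.

comp


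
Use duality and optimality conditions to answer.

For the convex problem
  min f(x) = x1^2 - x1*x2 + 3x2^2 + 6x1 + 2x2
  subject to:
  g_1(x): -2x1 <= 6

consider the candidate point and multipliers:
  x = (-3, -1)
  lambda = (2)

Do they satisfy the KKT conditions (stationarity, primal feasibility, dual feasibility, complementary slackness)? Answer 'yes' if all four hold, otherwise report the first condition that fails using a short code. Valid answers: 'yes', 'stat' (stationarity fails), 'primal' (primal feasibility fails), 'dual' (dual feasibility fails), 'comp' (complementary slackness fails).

Gradient of f: grad f(x) = Q x + c = (1, -1)
Constraint values g_i(x) = a_i^T x - b_i:
  g_1((-3, -1)) = 0
Stationarity residual: grad f(x) + sum_i lambda_i a_i = (-3, -1)
  -> stationarity FAILS
Primal feasibility (all g_i <= 0): OK
Dual feasibility (all lambda_i >= 0): OK
Complementary slackness (lambda_i * g_i(x) = 0 for all i): OK

Verdict: the first failing condition is stationarity -> stat.

stat


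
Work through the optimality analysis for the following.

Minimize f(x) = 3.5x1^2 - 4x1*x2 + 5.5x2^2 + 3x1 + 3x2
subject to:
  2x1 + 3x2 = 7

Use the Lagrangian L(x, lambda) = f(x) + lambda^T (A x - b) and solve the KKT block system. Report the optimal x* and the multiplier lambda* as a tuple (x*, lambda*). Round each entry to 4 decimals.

Form the Lagrangian:
  L(x, lambda) = (1/2) x^T Q x + c^T x + lambda^T (A x - b)
Stationarity (grad_x L = 0): Q x + c + A^T lambda = 0.
Primal feasibility: A x = b.

This gives the KKT block system:
  [ Q   A^T ] [ x     ]   [-c ]
  [ A    0  ] [ lambda ] = [ b ]

Solving the linear system:
  x*      = (1.4774, 1.3484)
  lambda* = (-3.9742)
  f(x*)   = 18.1484

x* = (1.4774, 1.3484), lambda* = (-3.9742)


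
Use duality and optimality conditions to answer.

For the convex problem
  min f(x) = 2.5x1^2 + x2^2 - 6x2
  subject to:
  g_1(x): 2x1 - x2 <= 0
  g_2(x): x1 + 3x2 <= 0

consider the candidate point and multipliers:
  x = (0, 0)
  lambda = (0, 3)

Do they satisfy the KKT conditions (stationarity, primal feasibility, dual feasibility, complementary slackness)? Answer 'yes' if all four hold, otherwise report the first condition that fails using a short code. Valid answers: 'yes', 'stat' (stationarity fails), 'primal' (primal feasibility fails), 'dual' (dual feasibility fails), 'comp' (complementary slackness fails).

Gradient of f: grad f(x) = Q x + c = (0, -6)
Constraint values g_i(x) = a_i^T x - b_i:
  g_1((0, 0)) = 0
  g_2((0, 0)) = 0
Stationarity residual: grad f(x) + sum_i lambda_i a_i = (3, 3)
  -> stationarity FAILS
Primal feasibility (all g_i <= 0): OK
Dual feasibility (all lambda_i >= 0): OK
Complementary slackness (lambda_i * g_i(x) = 0 for all i): OK

Verdict: the first failing condition is stationarity -> stat.

stat
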